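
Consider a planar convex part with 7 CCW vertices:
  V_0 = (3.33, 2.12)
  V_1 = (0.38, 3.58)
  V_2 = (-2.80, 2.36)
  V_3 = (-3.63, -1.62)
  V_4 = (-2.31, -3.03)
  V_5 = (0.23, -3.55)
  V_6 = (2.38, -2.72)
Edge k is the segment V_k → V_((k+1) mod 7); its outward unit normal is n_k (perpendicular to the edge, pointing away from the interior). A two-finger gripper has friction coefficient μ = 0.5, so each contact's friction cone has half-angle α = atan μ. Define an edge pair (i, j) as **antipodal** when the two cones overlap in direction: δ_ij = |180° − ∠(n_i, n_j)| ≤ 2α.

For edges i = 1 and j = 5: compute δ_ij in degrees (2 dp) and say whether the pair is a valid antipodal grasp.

δ = 0.12°, valid

α = atan 0.5 = 26.57°;  2α = 53.13°
edge 1: e_1 = (-3.18, -1.22);  n_1 = (-0.3582, +0.9336)
edge 5: e_5 = (+2.15, +0.83);  n_5 = (+0.3601, -0.9329)
∠(n_1, n_5) = 179.88°
δ = |180° − 179.88°| = 0.12°
0.12° ≤ 2α = 53.13°  →  valid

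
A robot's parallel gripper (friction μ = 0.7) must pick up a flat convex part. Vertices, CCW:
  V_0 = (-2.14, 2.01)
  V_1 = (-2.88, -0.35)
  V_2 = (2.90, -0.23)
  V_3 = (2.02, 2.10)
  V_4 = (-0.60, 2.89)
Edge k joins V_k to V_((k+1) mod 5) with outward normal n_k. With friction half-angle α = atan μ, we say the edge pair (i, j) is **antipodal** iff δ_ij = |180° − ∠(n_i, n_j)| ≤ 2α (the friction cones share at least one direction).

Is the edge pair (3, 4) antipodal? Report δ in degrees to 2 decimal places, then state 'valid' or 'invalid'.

α = atan 0.7 = 34.99°;  2α = 69.98°
edge 3: e_3 = (-2.62, +0.79);  n_3 = (+0.2887, +0.9574)
edge 4: e_4 = (-1.54, -0.88);  n_4 = (-0.4961, +0.8682)
∠(n_3, n_4) = 46.52°
δ = |180° − 46.52°| = 133.48°
133.48° > 2α = 69.98°  →  invalid

δ = 133.48°, invalid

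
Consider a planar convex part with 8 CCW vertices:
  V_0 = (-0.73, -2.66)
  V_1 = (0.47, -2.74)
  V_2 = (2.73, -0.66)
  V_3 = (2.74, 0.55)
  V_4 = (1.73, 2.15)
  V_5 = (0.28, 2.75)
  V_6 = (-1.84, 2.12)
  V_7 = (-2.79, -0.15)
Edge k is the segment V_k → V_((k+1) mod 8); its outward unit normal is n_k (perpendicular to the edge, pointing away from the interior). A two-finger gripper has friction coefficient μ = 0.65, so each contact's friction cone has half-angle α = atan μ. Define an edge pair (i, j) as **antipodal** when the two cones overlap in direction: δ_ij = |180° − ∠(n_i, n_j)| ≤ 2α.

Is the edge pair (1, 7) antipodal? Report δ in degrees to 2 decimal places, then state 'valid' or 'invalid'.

δ = 86.75°, invalid

α = atan 0.65 = 33.02°;  2α = 66.05°
edge 1: e_1 = (+2.26, +2.08);  n_1 = (+0.6772, -0.7358)
edge 7: e_7 = (+2.06, -2.51);  n_7 = (-0.7730, -0.6344)
∠(n_1, n_7) = 93.25°
δ = |180° − 93.25°| = 86.75°
86.75° > 2α = 66.05°  →  invalid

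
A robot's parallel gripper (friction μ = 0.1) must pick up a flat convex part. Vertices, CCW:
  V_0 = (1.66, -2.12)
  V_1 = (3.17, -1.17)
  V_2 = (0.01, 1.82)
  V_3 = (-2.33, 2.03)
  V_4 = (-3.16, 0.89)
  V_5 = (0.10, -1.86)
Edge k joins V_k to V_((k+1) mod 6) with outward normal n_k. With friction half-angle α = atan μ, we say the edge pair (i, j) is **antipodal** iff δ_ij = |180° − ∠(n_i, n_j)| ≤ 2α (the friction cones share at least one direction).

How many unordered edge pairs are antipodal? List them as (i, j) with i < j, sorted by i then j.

count = 2; pairs: (1,4), (2,5)

α = atan 0.1 = 5.71°;  2α = 11.42°
n_0 = (+0.5325, -0.8464)
n_1 = (+0.6873, +0.7264)
n_2 = (+0.0894, +0.9960)
n_3 = (-0.8084, +0.5886)
n_4 = (-0.6448, -0.7644)
n_5 = (-0.1644, -0.9864)
  (0,1): δ = 75.59°  ·
  (0,2): δ = 37.30°  ·
  (0,3): δ = 21.77°  ·
  (0,4): δ = 107.67°  ·
  (0,5): δ = 138.36°  ·
  (1,2): δ = 141.71°  ·
  (1,3): δ = 82.64°  ·
  (1,4): δ = 3.27°  ✓
  (1,5): δ = 33.95°  ·
  (2,3): δ = 120.93°  ·
  (2,4): δ = 35.02°  ·
  (2,5): δ = 4.33°  ✓
  (3,4): δ = 94.09°  ·
  (3,5): δ = 63.41°  ·
  (4,5): δ = 149.31°  ·
antipodal pairs: 2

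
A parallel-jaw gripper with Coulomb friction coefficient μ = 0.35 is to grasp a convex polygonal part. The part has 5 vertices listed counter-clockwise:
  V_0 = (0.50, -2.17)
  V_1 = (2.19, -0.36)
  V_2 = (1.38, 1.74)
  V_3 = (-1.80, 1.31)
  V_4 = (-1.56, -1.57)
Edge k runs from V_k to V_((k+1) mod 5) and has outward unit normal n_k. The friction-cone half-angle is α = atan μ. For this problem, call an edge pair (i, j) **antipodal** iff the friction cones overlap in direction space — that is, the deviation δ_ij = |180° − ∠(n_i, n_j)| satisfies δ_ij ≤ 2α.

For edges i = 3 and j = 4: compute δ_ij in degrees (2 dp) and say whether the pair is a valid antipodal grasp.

α = atan 0.35 = 19.29°;  2α = 38.58°
edge 3: e_3 = (+0.24, -2.88);  n_3 = (-0.9965, -0.0830)
edge 4: e_4 = (+2.06, -0.60);  n_4 = (-0.2796, -0.9601)
∠(n_3, n_4) = 69.00°
δ = |180° − 69.00°| = 111.00°
111.00° > 2α = 38.58°  →  invalid

δ = 111.00°, invalid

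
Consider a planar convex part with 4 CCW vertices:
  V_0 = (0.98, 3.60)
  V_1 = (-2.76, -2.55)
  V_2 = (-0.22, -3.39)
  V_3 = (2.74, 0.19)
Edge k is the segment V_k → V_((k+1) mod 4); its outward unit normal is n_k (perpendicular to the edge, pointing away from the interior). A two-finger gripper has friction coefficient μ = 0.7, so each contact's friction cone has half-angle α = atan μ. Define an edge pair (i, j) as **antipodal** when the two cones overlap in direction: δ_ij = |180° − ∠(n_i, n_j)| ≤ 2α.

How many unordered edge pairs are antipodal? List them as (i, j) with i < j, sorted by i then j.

α = atan 0.7 = 34.99°;  2α = 69.98°
n_0 = (-0.8544, +0.5196)
n_1 = (-0.3140, -0.9494)
n_2 = (+0.7707, -0.6372)
n_3 = (+0.8886, +0.4586)
  (0,1): δ = 76.99°  ·
  (0,2): δ = 8.28°  ✓
  (0,3): δ = 58.60°  ✓
  (1,2): δ = 111.28°  ·
  (1,3): δ = 44.40°  ✓
  (2,3): δ = 113.12°  ·
antipodal pairs: 3

count = 3; pairs: (0,2), (0,3), (1,3)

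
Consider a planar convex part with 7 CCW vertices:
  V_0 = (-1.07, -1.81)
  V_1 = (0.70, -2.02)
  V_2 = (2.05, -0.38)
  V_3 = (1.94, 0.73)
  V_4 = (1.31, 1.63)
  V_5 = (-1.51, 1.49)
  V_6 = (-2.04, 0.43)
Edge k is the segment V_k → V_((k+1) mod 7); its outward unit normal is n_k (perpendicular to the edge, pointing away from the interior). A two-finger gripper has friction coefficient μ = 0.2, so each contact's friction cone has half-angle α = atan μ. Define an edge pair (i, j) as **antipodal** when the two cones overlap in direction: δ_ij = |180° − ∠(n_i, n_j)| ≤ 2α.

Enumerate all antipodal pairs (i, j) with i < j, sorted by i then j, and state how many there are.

α = atan 0.2 = 11.31°;  2α = 22.62°
n_0 = (-0.1178, -0.9930)
n_1 = (+0.7721, -0.6355)
n_2 = (+0.9951, +0.0986)
n_3 = (+0.8192, +0.5735)
n_4 = (-0.0496, +0.9988)
n_5 = (-0.8944, +0.4472)
n_6 = (-0.9177, -0.3974)
  (0,1): δ = 122.69°  ·
  (0,2): δ = 77.57°  ·
  (0,3): δ = 48.24°  ·
  (0,4): δ = 9.61°  ✓
  (0,5): δ = 70.20°  ·
  (0,6): δ = 120.18°  ·
  (1,2): δ = 134.88°  ·
  (1,3): δ = 105.55°  ·
  (1,4): δ = 47.70°  ·
  (1,5): δ = 12.90°  ✓
  (1,6): δ = 62.87°  ·
  (2,3): δ = 150.67°  ·
  (2,4): δ = 92.82°  ·
  (2,5): δ = 32.22°  ·
  (2,6): δ = 17.75°  ✓
  (3,4): δ = 122.15°  ·
  (3,5): δ = 61.56°  ·
  (3,6): δ = 11.58°  ✓
  (4,5): δ = 119.41°  ·
  (4,6): δ = 69.43°  ·
  (5,6): δ = 130.02°  ·
antipodal pairs: 4

count = 4; pairs: (0,4), (1,5), (2,6), (3,6)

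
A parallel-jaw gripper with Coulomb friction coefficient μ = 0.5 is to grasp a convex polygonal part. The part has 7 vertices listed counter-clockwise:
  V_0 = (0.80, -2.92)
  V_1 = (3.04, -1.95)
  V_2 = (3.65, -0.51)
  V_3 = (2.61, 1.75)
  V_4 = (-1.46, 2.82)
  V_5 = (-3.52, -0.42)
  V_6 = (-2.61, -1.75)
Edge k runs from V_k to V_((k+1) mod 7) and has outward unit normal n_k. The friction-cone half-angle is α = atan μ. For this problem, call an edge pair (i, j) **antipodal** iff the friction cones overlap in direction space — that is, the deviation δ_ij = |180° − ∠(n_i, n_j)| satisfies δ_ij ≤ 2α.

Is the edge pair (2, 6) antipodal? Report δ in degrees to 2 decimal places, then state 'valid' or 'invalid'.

α = atan 0.5 = 26.57°;  2α = 53.13°
edge 2: e_2 = (-1.04, +2.26);  n_2 = (+0.9084, +0.4180)
edge 6: e_6 = (+3.41, -1.17);  n_6 = (-0.3245, -0.9459)
∠(n_2, n_6) = 133.65°
δ = |180° − 133.65°| = 46.35°
46.35° ≤ 2α = 53.13°  →  valid

δ = 46.35°, valid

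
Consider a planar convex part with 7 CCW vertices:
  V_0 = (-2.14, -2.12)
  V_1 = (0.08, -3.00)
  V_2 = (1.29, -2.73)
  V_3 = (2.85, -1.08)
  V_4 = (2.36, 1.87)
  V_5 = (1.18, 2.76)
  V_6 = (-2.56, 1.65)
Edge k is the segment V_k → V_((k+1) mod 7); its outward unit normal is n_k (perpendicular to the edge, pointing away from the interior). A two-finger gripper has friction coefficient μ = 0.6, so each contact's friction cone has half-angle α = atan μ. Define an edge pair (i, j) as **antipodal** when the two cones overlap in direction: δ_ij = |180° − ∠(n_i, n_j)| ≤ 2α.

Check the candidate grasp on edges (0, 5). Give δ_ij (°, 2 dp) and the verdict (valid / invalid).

δ = 38.15°, valid

α = atan 0.6 = 30.96°;  2α = 61.93°
edge 0: e_0 = (+2.22, -0.88);  n_0 = (-0.3685, -0.9296)
edge 5: e_5 = (-3.74, -1.11);  n_5 = (-0.2845, +0.9587)
∠(n_0, n_5) = 141.85°
δ = |180° − 141.85°| = 38.15°
38.15° ≤ 2α = 61.93°  →  valid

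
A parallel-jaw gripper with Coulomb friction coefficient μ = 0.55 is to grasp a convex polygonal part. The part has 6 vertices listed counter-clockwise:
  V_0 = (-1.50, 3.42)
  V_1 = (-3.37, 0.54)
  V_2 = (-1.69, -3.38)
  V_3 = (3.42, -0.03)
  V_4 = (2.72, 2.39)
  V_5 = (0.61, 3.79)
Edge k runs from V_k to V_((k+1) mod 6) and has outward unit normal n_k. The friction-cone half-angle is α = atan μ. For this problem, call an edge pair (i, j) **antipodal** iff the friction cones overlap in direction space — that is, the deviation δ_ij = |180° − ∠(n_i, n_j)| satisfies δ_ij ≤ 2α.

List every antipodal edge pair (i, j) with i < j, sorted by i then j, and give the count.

count = 5; pairs: (0,2), (0,3), (1,3), (1,4), (2,5)

α = atan 0.55 = 28.81°;  2α = 57.62°
n_0 = (-0.8387, +0.5446)
n_1 = (-0.9191, -0.3939)
n_2 = (+0.5483, -0.8363)
n_3 = (+0.9606, +0.2779)
n_4 = (+0.5529, +0.8333)
n_5 = (-0.1727, +0.9850)
  (0,1): δ = 123.81°  ·
  (0,2): δ = 23.76°  ✓
  (0,3): δ = 49.13°  ✓
  (0,4): δ = 89.43°  ·
  (0,5): δ = 132.94°  ·
  (1,2): δ = 79.95°  ·
  (1,3): δ = 7.07°  ✓
  (1,4): δ = 33.24°  ✓
  (1,5): δ = 76.75°  ·
  (2,3): δ = 107.12°  ·
  (2,4): δ = 66.81°  ·
  (2,5): δ = 23.30°  ✓
  (3,4): δ = 139.70°  ·
  (3,5): δ = 96.19°  ·
  (4,5): δ = 136.49°  ·
antipodal pairs: 5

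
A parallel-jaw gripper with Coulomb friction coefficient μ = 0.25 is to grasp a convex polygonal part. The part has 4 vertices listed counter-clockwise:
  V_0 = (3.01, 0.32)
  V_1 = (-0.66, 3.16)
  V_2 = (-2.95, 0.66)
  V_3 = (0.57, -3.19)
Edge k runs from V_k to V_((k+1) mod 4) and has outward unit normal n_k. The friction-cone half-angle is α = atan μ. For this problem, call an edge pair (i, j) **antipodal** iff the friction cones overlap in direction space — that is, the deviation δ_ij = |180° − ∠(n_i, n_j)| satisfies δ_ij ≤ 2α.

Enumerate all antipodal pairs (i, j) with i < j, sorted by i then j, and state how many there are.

α = atan 0.25 = 14.04°;  2α = 28.07°
n_0 = (+0.6120, +0.7909)
n_1 = (-0.7374, +0.6755)
n_2 = (-0.7380, -0.6748)
n_3 = (+0.8211, -0.5708)
  (0,1): δ = 94.76°  ·
  (0,2): δ = 9.83°  ✓
  (0,3): δ = 92.93°  ·
  (1,2): δ = 95.07°  ·
  (1,3): δ = 7.68°  ✓
  (2,3): δ = 77.24°  ·
antipodal pairs: 2

count = 2; pairs: (0,2), (1,3)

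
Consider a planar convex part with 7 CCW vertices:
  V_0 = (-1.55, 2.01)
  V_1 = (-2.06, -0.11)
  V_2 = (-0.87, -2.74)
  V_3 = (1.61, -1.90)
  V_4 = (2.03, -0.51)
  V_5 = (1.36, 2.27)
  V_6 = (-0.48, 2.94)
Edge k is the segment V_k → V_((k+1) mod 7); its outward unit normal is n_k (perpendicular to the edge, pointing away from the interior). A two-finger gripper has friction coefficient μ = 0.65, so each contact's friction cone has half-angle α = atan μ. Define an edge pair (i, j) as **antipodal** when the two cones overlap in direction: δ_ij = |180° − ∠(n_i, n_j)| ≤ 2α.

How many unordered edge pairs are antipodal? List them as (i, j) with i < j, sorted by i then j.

α = atan 0.65 = 33.02°;  2α = 66.05°
n_0 = (-0.9723, +0.2339)
n_1 = (-0.9111, -0.4122)
n_2 = (+0.3208, -0.9471)
n_3 = (+0.9573, -0.2892)
n_4 = (+0.9722, +0.2343)
n_5 = (+0.3422, +0.9396)
n_6 = (-0.6560, +0.7548)
  (0,1): δ = 142.13°  ·
  (0,2): δ = 57.76°  ✓
  (0,3): δ = 3.29°  ✓
  (0,4): δ = 27.08°  ✓
  (0,5): δ = 83.52°  ·
  (0,6): δ = 144.52°  ·
  (1,2): δ = 95.63°  ·
  (1,3): δ = 41.16°  ✓
  (1,4): δ = 10.80°  ✓
  (1,5): δ = 45.65°  ✓
  (1,6): δ = 106.65°  ·
  (2,3): δ = 125.52°  ·
  (2,4): δ = 95.16°  ·
  (2,5): δ = 38.72°  ✓
  (2,6): δ = 22.28°  ✓
  (3,4): δ = 149.64°  ·
  (3,5): δ = 93.20°  ·
  (3,6): δ = 32.19°  ✓
  (4,5): δ = 123.56°  ·
  (4,6): δ = 62.55°  ✓
  (5,6): δ = 119.00°  ·
antipodal pairs: 10

count = 10; pairs: (0,2), (0,3), (0,4), (1,3), (1,4), (1,5), (2,5), (2,6), (3,6), (4,6)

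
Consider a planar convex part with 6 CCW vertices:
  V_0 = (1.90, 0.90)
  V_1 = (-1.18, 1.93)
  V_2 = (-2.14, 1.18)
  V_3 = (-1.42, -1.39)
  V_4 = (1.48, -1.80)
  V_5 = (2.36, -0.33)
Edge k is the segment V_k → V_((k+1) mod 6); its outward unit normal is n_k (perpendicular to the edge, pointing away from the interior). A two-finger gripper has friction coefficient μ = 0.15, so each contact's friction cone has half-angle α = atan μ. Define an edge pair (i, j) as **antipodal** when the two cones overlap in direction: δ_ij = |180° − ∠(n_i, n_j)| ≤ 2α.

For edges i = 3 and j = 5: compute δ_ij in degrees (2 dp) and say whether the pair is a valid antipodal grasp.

δ = 61.45°, invalid

α = atan 0.15 = 8.53°;  2α = 17.06°
edge 3: e_3 = (+2.90, -0.41);  n_3 = (-0.1400, -0.9902)
edge 5: e_5 = (-0.46, +1.23);  n_5 = (+0.9366, +0.3503)
∠(n_3, n_5) = 118.55°
δ = |180° − 118.55°| = 61.45°
61.45° > 2α = 17.06°  →  invalid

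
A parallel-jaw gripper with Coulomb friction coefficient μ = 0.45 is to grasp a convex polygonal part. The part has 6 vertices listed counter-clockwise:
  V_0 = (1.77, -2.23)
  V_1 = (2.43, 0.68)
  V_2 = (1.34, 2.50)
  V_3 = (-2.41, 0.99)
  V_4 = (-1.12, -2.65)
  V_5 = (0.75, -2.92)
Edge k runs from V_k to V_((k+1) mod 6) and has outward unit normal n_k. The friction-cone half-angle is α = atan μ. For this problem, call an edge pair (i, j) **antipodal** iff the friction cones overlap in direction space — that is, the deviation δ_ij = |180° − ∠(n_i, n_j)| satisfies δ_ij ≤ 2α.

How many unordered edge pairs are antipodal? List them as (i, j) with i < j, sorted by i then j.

count = 4; pairs: (0,3), (1,3), (2,4), (2,5)

α = atan 0.45 = 24.23°;  2α = 48.46°
n_0 = (+0.9752, -0.2212)
n_1 = (+0.8579, +0.5138)
n_2 = (-0.3735, +0.9276)
n_3 = (-0.9426, -0.3340)
n_4 = (-0.1429, -0.9897)
n_5 = (+0.5603, -0.8283)
  (0,1): δ = 136.30°  ·
  (0,2): δ = 55.29°  ·
  (0,3): δ = 32.29°  ✓
  (0,4): δ = 94.56°  ·
  (0,5): δ = 136.86°  ·
  (1,2): δ = 98.98°  ·
  (1,3): δ = 11.40°  ✓
  (1,4): δ = 50.87°  ·
  (1,5): δ = 93.16°  ·
  (2,3): δ = 92.42°  ·
  (2,4): δ = 30.15°  ✓
  (2,5): δ = 12.14°  ✓
  (3,4): δ = 117.73°  ·
  (3,5): δ = 75.44°  ·
  (4,5): δ = 137.71°  ·
antipodal pairs: 4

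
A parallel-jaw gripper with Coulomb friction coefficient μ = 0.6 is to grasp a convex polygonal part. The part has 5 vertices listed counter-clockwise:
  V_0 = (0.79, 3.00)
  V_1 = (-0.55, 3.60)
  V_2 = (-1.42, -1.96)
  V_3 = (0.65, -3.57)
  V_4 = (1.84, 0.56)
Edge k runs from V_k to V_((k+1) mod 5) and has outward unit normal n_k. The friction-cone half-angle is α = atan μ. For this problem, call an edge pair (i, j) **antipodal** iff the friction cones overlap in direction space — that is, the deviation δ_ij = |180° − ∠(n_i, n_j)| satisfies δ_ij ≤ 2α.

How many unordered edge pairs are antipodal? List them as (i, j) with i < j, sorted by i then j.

count = 4; pairs: (0,2), (1,3), (1,4), (2,4)

α = atan 0.6 = 30.96°;  2α = 61.93°
n_0 = (+0.4087, +0.9127)
n_1 = (-0.9880, +0.1546)
n_2 = (-0.6139, -0.7894)
n_3 = (+0.9609, -0.2769)
n_4 = (+0.9186, +0.3953)
  (0,1): δ = 74.77°  ·
  (0,2): δ = 13.75°  ✓
  (0,3): δ = 98.05°  ·
  (0,4): δ = 137.40°  ·
  (1,2): δ = 118.98°  ·
  (1,3): δ = 7.18°  ✓
  (1,4): δ = 32.18°  ✓
  (2,3): δ = 68.20°  ·
  (2,4): δ = 28.84°  ✓
  (3,4): δ = 140.64°  ·
antipodal pairs: 4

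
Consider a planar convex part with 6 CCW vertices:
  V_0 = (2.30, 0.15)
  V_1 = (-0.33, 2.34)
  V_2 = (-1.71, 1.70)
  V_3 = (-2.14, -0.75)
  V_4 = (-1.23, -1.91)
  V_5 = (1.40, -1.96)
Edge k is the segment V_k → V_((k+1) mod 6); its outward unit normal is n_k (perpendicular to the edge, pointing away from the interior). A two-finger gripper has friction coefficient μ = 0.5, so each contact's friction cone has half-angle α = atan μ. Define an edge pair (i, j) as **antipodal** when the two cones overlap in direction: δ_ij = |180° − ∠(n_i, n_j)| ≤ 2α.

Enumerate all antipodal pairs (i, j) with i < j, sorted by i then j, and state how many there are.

count = 5; pairs: (0,3), (0,4), (1,4), (1,5), (2,5)

α = atan 0.5 = 26.57°;  2α = 53.13°
n_0 = (+0.6399, +0.7685)
n_1 = (-0.4207, +0.9072)
n_2 = (-0.9849, +0.1729)
n_3 = (-0.7868, -0.6172)
n_4 = (-0.0190, -0.9998)
n_5 = (+0.9198, -0.3923)
  (0,1): δ = 115.34°  ·
  (0,2): δ = 60.17°  ·
  (0,3): δ = 12.10°  ✓
  (0,4): δ = 38.69°  ✓
  (0,5): δ = 106.68°  ·
  (1,2): δ = 124.83°  ·
  (1,3): δ = 76.77°  ·
  (1,4): δ = 25.97°  ✓
  (1,5): δ = 42.02°  ✓
  (2,3): δ = 131.93°  ·
  (2,4): δ = 81.13°  ·
  (2,5): δ = 13.15°  ✓
  (3,4): δ = 129.20°  ·
  (3,5): δ = 61.21°  ·
  (4,5): δ = 112.01°  ·
antipodal pairs: 5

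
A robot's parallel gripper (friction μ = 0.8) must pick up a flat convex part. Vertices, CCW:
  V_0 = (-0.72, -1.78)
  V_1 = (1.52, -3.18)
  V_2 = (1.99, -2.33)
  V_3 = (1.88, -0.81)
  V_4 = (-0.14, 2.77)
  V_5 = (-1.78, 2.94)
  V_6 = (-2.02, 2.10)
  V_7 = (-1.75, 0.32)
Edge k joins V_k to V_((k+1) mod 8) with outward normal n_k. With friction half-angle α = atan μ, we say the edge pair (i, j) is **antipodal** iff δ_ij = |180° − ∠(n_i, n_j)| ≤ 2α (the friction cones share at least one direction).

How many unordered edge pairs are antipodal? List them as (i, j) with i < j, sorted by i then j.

α = atan 0.8 = 38.66°;  2α = 77.32°
n_0 = (-0.5300, -0.8480)
n_1 = (+0.8751, -0.4839)
n_2 = (+0.9974, +0.0722)
n_3 = (+0.8709, +0.4914)
n_4 = (+0.1031, +0.9947)
n_5 = (-0.9615, +0.2747)
n_6 = (-0.9887, -0.1500)
n_7 = (-0.8978, -0.4404)
  (0,1): δ = 86.93°  ·
  (0,2): δ = 53.86°  ✓
  (0,3): δ = 28.56°  ✓
  (0,4): δ = 26.09°  ✓
  (0,5): δ = 106.06°  ·
  (0,6): δ = 130.63°  ·
  (0,7): δ = 148.13°  ·
  (1,2): δ = 146.92°  ·
  (1,3): δ = 121.63°  ·
  (1,4): δ = 66.98°  ✓
  (1,5): δ = 12.99°  ✓
  (1,6): δ = 37.57°  ✓
  (1,7): δ = 55.07°  ✓
  (2,3): δ = 154.71°  ·
  (2,4): δ = 100.06°  ·
  (2,5): δ = 20.08°  ✓
  (2,6): δ = 4.49°  ✓
  (2,7): δ = 21.99°  ✓
  (3,4): δ = 125.35°  ·
  (3,5): δ = 45.38°  ✓
  (3,6): δ = 20.81°  ✓
  (3,7): δ = 3.31°  ✓
  (4,5): δ = 100.03°  ·
  (4,6): δ = 75.46°  ✓
  (4,7): δ = 57.96°  ✓
  (5,6): δ = 155.43°  ·
  (5,7): δ = 137.93°  ·
  (6,7): δ = 162.50°  ·
antipodal pairs: 15

count = 15; pairs: (0,2), (0,3), (0,4), (1,4), (1,5), (1,6), (1,7), (2,5), (2,6), (2,7), (3,5), (3,6), (3,7), (4,6), (4,7)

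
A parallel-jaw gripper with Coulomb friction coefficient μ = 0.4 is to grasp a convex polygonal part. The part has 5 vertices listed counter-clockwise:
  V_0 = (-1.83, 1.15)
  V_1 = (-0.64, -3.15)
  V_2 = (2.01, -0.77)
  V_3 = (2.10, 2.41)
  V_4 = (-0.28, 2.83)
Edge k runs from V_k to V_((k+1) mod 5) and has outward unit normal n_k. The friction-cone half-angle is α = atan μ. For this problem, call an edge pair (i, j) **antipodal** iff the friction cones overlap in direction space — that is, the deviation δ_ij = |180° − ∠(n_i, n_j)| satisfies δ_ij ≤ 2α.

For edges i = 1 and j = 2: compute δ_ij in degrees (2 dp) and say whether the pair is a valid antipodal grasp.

δ = 133.55°, invalid

α = atan 0.4 = 21.80°;  2α = 43.60°
edge 1: e_1 = (+2.65, +2.38);  n_1 = (+0.6682, -0.7440)
edge 2: e_2 = (+0.09, +3.18);  n_2 = (+0.9996, -0.0283)
∠(n_1, n_2) = 46.45°
δ = |180° − 46.45°| = 133.55°
133.55° > 2α = 43.60°  →  invalid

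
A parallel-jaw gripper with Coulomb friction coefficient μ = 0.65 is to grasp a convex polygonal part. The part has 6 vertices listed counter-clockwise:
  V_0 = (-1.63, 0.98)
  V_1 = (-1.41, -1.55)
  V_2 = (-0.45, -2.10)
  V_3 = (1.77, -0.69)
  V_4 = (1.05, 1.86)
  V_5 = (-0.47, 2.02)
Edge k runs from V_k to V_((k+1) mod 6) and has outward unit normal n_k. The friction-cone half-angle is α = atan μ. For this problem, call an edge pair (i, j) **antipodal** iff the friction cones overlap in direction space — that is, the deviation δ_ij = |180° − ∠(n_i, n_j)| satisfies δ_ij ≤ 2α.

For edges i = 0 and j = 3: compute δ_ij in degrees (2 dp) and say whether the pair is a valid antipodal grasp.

α = atan 0.65 = 33.02°;  2α = 66.05°
edge 0: e_0 = (+0.22, -2.53);  n_0 = (-0.9962, -0.0866)
edge 3: e_3 = (-0.72, +2.55);  n_3 = (+0.9624, +0.2717)
∠(n_0, n_3) = 169.20°
δ = |180° − 169.20°| = 10.80°
10.80° ≤ 2α = 66.05°  →  valid

δ = 10.80°, valid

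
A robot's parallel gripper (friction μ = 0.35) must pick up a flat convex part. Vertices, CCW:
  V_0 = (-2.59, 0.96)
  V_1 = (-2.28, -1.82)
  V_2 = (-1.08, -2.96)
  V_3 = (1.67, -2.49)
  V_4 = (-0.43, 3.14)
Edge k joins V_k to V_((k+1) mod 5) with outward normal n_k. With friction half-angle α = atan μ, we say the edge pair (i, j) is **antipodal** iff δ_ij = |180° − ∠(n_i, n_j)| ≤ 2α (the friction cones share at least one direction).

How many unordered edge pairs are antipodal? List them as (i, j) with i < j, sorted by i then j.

count = 3; pairs: (0,3), (1,3), (2,4)

α = atan 0.35 = 19.29°;  2α = 38.58°
n_0 = (-0.9938, -0.1108)
n_1 = (-0.6887, -0.7250)
n_2 = (+0.1685, -0.9857)
n_3 = (+0.9369, +0.3495)
n_4 = (-0.7104, +0.7038)
  (0,1): δ = 139.89°  ·
  (0,2): δ = 86.66°  ·
  (0,3): δ = 14.09°  ✓
  (0,4): δ = 128.90°  ·
  (1,2): δ = 126.77°  ·
  (1,3): δ = 26.01°  ✓
  (1,4): δ = 88.80°  ·
  (2,3): δ = 79.24°  ·
  (2,4): δ = 35.57°  ✓
  (3,4): δ = 65.19°  ·
antipodal pairs: 3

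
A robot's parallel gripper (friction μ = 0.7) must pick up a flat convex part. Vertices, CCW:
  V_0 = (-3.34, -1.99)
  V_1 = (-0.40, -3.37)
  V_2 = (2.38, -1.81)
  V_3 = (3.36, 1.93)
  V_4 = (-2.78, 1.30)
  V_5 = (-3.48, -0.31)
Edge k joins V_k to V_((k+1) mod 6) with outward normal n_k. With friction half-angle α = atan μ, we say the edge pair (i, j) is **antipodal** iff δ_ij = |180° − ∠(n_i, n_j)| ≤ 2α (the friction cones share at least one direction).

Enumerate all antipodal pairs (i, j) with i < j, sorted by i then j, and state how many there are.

α = atan 0.7 = 34.99°;  2α = 69.98°
n_0 = (-0.4249, -0.9052)
n_1 = (+0.4894, -0.8721)
n_2 = (+0.9673, -0.2535)
n_3 = (-0.1021, +0.9948)
n_4 = (-0.9171, +0.3987)
n_5 = (-0.9965, -0.0830)
  (0,1): δ = 125.56°  ·
  (0,2): δ = 79.54°  ·
  (0,3): δ = 31.00°  ✓
  (0,4): δ = 91.65°  ·
  (0,5): δ = 119.91°  ·
  (1,2): δ = 133.98°  ·
  (1,3): δ = 23.44°  ✓
  (1,4): δ = 37.20°  ✓
  (1,5): δ = 65.46°  ✓
  (2,3): δ = 69.46°  ✓
  (2,4): δ = 8.82°  ✓
  (2,5): δ = 19.45°  ✓
  (3,4): δ = 119.36°  ·
  (3,5): δ = 91.09°  ·
  (4,5): δ = 151.74°  ·
antipodal pairs: 7

count = 7; pairs: (0,3), (1,3), (1,4), (1,5), (2,3), (2,4), (2,5)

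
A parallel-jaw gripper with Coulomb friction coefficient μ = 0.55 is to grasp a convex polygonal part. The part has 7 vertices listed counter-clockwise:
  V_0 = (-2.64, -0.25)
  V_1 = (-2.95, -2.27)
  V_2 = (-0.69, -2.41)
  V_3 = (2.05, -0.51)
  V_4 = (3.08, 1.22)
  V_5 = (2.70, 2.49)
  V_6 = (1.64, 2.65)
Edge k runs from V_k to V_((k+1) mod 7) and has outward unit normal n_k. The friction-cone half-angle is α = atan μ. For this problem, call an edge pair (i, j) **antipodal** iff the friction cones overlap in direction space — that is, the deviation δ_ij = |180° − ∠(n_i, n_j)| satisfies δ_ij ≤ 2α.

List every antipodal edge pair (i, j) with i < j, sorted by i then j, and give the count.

count = 8; pairs: (0,2), (0,3), (0,4), (1,5), (1,6), (2,5), (2,6), (3,6)

α = atan 0.55 = 28.81°;  2α = 57.62°
n_0 = (-0.9884, +0.1517)
n_1 = (-0.0618, -0.9981)
n_2 = (+0.5698, -0.8218)
n_3 = (+0.8592, -0.5116)
n_4 = (+0.9580, +0.2867)
n_5 = (+0.1493, +0.9888)
n_6 = (-0.5609, +0.8279)
  (0,1): δ = 84.82°  ·
  (0,2): δ = 46.54°  ✓
  (0,3): δ = 22.04°  ✓
  (0,4): δ = 25.38°  ✓
  (0,5): δ = 90.14°  ·
  (0,6): δ = 132.85°  ·
  (1,2): δ = 141.72°  ·
  (1,3): δ = 117.22°  ·
  (1,4): δ = 69.80°  ·
  (1,5): δ = 5.04°  ✓
  (1,6): δ = 37.67°  ✓
  (2,3): δ = 155.51°  ·
  (2,4): δ = 108.08°  ·
  (2,5): δ = 43.32°  ✓
  (2,6): δ = 0.62°  ✓
  (3,4): δ = 132.57°  ·
  (3,5): δ = 67.82°  ·
  (3,6): δ = 25.11°  ✓
  (4,5): δ = 115.24°  ·
  (4,6): δ = 72.54°  ·
  (5,6): δ = 137.30°  ·
antipodal pairs: 8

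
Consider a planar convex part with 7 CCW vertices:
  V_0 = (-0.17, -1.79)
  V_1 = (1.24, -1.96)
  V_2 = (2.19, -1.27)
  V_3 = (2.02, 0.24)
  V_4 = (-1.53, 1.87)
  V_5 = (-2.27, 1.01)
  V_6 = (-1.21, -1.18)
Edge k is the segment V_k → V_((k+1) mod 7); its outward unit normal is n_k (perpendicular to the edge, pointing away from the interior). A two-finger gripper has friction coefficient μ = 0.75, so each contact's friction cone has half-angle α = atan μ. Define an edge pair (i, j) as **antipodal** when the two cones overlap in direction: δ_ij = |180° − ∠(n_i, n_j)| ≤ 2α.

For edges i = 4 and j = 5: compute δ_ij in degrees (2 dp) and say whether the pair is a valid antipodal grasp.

α = atan 0.75 = 36.87°;  2α = 73.74°
edge 4: e_4 = (-0.74, -0.86);  n_4 = (-0.7580, +0.6522)
edge 5: e_5 = (+1.06, -2.19);  n_5 = (-0.9001, -0.4357)
∠(n_4, n_5) = 66.54°
δ = |180° − 66.54°| = 113.46°
113.46° > 2α = 73.74°  →  invalid

δ = 113.46°, invalid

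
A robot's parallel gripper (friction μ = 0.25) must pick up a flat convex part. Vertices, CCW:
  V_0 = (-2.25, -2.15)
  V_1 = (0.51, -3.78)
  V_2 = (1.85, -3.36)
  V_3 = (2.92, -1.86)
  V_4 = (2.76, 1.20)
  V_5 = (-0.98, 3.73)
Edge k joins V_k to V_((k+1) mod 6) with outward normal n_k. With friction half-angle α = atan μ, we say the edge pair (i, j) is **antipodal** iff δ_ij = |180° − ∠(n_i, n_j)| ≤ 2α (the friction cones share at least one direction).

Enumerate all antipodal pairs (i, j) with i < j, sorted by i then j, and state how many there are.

count = 3; pairs: (0,4), (2,5), (3,5)

α = atan 0.25 = 14.04°;  2α = 28.07°
n_0 = (-0.5085, -0.8611)
n_1 = (+0.2991, -0.9542)
n_2 = (+0.8141, -0.5807)
n_3 = (+0.9986, +0.0522)
n_4 = (+0.5603, +0.8283)
n_5 = (-0.9775, +0.2111)
  (0,1): δ = 132.03°  ·
  (0,2): δ = 94.94°  ·
  (0,3): δ = 56.44°  ·
  (0,4): δ = 3.51°  ✓
  (0,5): δ = 108.38°  ·
  (1,2): δ = 142.90°  ·
  (1,3): δ = 104.41°  ·
  (1,4): δ = 51.48°  ·
  (1,5): δ = 60.41°  ·
  (2,3): δ = 141.51°  ·
  (2,4): δ = 88.58°  ·
  (2,5): δ = 23.31°  ✓
  (3,4): δ = 127.07°  ·
  (3,5): δ = 15.18°  ✓
  (4,5): δ = 68.11°  ·
antipodal pairs: 3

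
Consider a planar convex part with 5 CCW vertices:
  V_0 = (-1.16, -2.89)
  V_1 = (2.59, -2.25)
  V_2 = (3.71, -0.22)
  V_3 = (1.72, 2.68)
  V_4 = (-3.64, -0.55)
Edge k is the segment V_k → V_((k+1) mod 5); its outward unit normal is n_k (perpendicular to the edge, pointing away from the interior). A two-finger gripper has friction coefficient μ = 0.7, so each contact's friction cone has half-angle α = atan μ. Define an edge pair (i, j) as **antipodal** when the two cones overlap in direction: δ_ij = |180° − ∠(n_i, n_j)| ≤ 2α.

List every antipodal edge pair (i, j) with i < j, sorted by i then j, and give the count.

α = atan 0.7 = 34.99°;  2α = 69.98°
n_0 = (+0.1682, -0.9857)
n_1 = (+0.8756, -0.4831)
n_2 = (+0.8245, +0.5658)
n_3 = (-0.5161, +0.8565)
n_4 = (-0.6863, -0.7273)
  (0,1): δ = 128.57°  ·
  (0,2): δ = 65.23°  ✓
  (0,3): δ = 21.39°  ✓
  (0,4): δ = 126.98°  ·
  (1,2): δ = 116.66°  ·
  (1,3): δ = 30.04°  ✓
  (1,4): δ = 75.55°  ·
  (2,3): δ = 93.38°  ·
  (2,4): δ = 12.21°  ✓
  (3,4): δ = 74.41°  ·
antipodal pairs: 4

count = 4; pairs: (0,2), (0,3), (1,3), (2,4)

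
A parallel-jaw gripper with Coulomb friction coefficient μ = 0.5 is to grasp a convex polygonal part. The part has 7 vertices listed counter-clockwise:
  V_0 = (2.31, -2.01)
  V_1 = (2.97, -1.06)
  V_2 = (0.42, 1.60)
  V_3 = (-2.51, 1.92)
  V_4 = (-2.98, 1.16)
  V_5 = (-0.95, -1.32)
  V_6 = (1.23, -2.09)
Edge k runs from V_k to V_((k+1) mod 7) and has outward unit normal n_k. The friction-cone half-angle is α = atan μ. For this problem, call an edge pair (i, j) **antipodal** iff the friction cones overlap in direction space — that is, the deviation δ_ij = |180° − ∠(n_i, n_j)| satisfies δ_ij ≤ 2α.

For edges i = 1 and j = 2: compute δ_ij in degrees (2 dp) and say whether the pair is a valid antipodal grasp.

α = atan 0.5 = 26.57°;  2α = 53.13°
edge 1: e_1 = (-2.55, +2.66);  n_1 = (+0.7219, +0.6920)
edge 2: e_2 = (-2.93, +0.32);  n_2 = (+0.1086, +0.9941)
∠(n_1, n_2) = 39.98°
δ = |180° − 39.98°| = 140.02°
140.02° > 2α = 53.13°  →  invalid

δ = 140.02°, invalid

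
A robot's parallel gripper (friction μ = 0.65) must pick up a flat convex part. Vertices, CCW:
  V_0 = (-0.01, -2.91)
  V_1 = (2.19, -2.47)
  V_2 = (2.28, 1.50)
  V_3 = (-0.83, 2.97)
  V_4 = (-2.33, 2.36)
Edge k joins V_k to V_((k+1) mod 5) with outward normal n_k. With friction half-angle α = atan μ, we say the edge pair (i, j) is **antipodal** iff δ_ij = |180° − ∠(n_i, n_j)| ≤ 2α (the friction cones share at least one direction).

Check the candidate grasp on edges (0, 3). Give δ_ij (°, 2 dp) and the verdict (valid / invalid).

δ = 10.82°, valid

α = atan 0.65 = 33.02°;  2α = 66.05°
edge 0: e_0 = (+2.20, +0.44);  n_0 = (+0.1961, -0.9806)
edge 3: e_3 = (-1.50, -0.61);  n_3 = (-0.3767, +0.9263)
∠(n_0, n_3) = 169.18°
δ = |180° − 169.18°| = 10.82°
10.82° ≤ 2α = 66.05°  →  valid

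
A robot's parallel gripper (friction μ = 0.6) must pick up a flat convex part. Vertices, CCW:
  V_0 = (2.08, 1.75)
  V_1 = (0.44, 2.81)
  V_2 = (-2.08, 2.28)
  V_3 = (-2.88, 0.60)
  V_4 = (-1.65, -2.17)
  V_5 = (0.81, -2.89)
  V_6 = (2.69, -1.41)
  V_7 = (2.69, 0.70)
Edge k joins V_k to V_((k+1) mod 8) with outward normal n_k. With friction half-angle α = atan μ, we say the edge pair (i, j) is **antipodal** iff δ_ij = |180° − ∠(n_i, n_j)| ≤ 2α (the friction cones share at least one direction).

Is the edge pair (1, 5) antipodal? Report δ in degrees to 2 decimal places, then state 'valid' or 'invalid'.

δ = 26.33°, valid

α = atan 0.6 = 30.96°;  2α = 61.93°
edge 1: e_1 = (-2.52, -0.53);  n_1 = (-0.2058, +0.9786)
edge 5: e_5 = (+1.88, +1.48);  n_5 = (+0.6186, -0.7857)
∠(n_1, n_5) = 153.67°
δ = |180° − 153.67°| = 26.33°
26.33° ≤ 2α = 61.93°  →  valid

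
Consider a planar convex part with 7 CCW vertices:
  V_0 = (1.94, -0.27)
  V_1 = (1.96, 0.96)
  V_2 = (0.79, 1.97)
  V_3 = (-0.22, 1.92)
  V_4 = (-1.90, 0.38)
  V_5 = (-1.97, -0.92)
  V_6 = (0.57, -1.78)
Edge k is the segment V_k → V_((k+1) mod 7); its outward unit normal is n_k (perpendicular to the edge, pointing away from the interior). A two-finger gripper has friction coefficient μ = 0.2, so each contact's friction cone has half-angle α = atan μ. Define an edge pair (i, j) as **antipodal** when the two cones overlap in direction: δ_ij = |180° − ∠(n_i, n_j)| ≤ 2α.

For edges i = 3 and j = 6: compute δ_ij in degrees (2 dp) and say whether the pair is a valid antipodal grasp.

δ = 5.27°, valid

α = atan 0.2 = 11.31°;  2α = 22.62°
edge 3: e_3 = (-1.68, -1.54);  n_3 = (-0.6757, +0.7372)
edge 6: e_6 = (+1.37, +1.51);  n_6 = (+0.7406, -0.6719)
∠(n_3, n_6) = 174.73°
δ = |180° − 174.73°| = 5.27°
5.27° ≤ 2α = 22.62°  →  valid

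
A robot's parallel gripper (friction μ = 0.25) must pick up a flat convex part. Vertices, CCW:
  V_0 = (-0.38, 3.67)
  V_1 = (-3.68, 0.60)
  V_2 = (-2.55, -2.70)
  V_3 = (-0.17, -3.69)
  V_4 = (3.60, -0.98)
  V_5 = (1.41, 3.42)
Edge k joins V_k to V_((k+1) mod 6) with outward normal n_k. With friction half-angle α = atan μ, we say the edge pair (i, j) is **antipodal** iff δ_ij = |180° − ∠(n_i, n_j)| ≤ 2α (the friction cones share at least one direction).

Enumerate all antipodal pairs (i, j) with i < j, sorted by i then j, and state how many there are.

α = atan 0.25 = 14.04°;  2α = 28.07°
n_0 = (-0.6811, +0.7322)
n_1 = (-0.9461, -0.3240)
n_2 = (-0.3841, -0.9233)
n_3 = (+0.5837, -0.8120)
n_4 = (+0.8952, +0.4456)
n_5 = (+0.1383, +0.9904)
  (0,1): δ = 114.03°  ·
  (0,2): δ = 65.52°  ·
  (0,3): δ = 7.22°  ✓
  (0,4): δ = 73.53°  ·
  (0,5): δ = 129.12°  ·
  (1,2): δ = 131.49°  ·
  (1,3): δ = 73.19°  ·
  (1,4): δ = 7.56°  ✓
  (1,5): δ = 63.15°  ·
  (2,3): δ = 121.70°  ·
  (2,4): δ = 40.95°  ·
  (2,5): δ = 14.63°  ✓
  (3,4): δ = 99.25°  ·
  (3,5): δ = 43.66°  ·
  (4,5): δ = 124.41°  ·
antipodal pairs: 3

count = 3; pairs: (0,3), (1,4), (2,5)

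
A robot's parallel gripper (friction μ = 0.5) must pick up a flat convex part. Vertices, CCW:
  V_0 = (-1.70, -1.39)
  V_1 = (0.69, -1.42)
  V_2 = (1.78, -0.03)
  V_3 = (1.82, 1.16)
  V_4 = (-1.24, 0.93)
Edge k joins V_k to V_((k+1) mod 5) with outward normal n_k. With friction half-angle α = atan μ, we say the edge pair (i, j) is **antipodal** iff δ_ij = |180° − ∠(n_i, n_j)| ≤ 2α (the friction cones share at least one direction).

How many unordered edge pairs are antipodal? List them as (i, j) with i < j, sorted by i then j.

count = 4; pairs: (0,3), (1,3), (1,4), (2,4)

α = atan 0.5 = 26.57°;  2α = 53.13°
n_0 = (-0.0126, -0.9999)
n_1 = (+0.7869, -0.6171)
n_2 = (+0.9994, -0.0336)
n_3 = (-0.0750, +0.9972)
n_4 = (-0.9809, +0.1945)
  (0,1): δ = 127.38°  ·
  (0,2): δ = 91.21°  ·
  (0,3): δ = 5.02°  ✓
  (0,4): δ = 79.50°  ·
  (1,2): δ = 143.82°  ·
  (1,3): δ = 47.60°  ✓
  (1,4): δ = 26.89°  ✓
  (2,3): δ = 83.78°  ·
  (2,4): δ = 9.29°  ✓
  (3,4): δ = 105.51°  ·
antipodal pairs: 4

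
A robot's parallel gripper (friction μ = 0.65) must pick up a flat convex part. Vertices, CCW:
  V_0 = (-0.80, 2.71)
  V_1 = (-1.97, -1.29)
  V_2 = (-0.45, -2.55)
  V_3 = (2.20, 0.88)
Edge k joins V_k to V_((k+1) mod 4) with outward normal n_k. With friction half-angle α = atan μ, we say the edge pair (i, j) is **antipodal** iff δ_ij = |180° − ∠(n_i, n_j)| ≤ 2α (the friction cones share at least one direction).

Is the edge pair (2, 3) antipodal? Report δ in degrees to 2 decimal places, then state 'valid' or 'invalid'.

α = atan 0.65 = 33.02°;  2α = 66.05°
edge 2: e_2 = (+2.65, +3.43);  n_2 = (+0.7913, -0.6114)
edge 3: e_3 = (-3.00, +1.83);  n_3 = (+0.5208, +0.8537)
∠(n_2, n_3) = 96.31°
δ = |180° − 96.31°| = 83.69°
83.69° > 2α = 66.05°  →  invalid

δ = 83.69°, invalid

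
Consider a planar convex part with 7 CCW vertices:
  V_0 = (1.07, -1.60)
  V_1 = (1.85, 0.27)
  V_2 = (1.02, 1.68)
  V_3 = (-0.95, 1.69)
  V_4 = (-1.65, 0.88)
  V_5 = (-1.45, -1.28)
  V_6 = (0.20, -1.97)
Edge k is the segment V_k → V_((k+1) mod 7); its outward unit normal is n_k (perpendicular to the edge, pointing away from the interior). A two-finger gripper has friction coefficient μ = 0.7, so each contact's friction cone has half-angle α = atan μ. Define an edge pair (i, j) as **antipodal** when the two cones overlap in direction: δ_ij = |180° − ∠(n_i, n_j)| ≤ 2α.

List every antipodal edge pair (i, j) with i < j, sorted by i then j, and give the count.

α = atan 0.7 = 34.99°;  2α = 69.98°
n_0 = (+0.9229, -0.3850)
n_1 = (+0.8618, +0.5073)
n_2 = (+0.0051, +1.0000)
n_3 = (-0.7566, +0.6539)
n_4 = (-0.9957, -0.0922)
n_5 = (-0.3858, -0.9226)
n_6 = (+0.3914, -0.9202)
  (0,1): δ = 126.88°  ·
  (0,2): δ = 67.65°  ✓
  (0,3): δ = 18.19°  ✓
  (0,4): δ = 27.93°  ✓
  (0,5): δ = 89.95°  ·
  (0,6): δ = 135.68°  ·
  (1,2): δ = 120.77°  ·
  (1,3): δ = 71.32°  ·
  (1,4): δ = 25.19°  ✓
  (1,5): δ = 36.82°  ✓
  (1,6): δ = 82.56°  ·
  (2,3): δ = 130.54°  ·
  (2,4): δ = 84.42°  ·
  (2,5): δ = 22.40°  ✓
  (2,6): δ = 23.33°  ✓
  (3,4): δ = 133.88°  ·
  (3,5): δ = 71.86°  ·
  (3,6): δ = 26.13°  ✓
  (4,5): δ = 117.98°  ·
  (4,6): δ = 72.25°  ·
  (5,6): δ = 134.27°  ·
antipodal pairs: 8

count = 8; pairs: (0,2), (0,3), (0,4), (1,4), (1,5), (2,5), (2,6), (3,6)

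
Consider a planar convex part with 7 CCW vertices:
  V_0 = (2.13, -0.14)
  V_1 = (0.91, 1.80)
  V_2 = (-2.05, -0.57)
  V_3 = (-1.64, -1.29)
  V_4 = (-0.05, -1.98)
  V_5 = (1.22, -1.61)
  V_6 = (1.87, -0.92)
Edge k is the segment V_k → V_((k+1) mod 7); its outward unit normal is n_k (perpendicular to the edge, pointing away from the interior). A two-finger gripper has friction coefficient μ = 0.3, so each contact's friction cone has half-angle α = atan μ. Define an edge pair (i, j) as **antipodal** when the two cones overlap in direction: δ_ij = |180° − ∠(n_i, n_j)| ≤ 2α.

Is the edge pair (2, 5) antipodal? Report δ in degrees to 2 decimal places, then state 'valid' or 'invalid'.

δ = 72.95°, invalid

α = atan 0.3 = 16.70°;  2α = 33.40°
edge 2: e_2 = (+0.41, -0.72);  n_2 = (-0.8690, -0.4948)
edge 5: e_5 = (+0.65, +0.69);  n_5 = (+0.7279, -0.6857)
∠(n_2, n_5) = 107.05°
δ = |180° − 107.05°| = 72.95°
72.95° > 2α = 33.40°  →  invalid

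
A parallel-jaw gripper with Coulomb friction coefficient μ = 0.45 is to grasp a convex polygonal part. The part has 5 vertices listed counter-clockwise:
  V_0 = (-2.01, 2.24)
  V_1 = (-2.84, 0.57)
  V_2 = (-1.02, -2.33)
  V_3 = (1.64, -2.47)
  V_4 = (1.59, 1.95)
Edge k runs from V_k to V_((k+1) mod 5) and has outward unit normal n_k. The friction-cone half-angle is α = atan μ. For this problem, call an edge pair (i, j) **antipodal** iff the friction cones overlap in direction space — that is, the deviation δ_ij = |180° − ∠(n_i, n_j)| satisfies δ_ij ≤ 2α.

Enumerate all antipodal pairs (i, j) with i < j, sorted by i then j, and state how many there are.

α = atan 0.45 = 24.23°;  2α = 48.46°
n_0 = (-0.8955, +0.4451)
n_1 = (-0.8470, -0.5316)
n_2 = (-0.0526, -0.9986)
n_3 = (+0.9999, +0.0113)
n_4 = (+0.0803, +0.9968)
  (0,1): δ = 121.46°  ·
  (0,2): δ = 66.59°  ·
  (0,3): δ = 27.08°  ✓
  (0,4): δ = 111.82°  ·
  (1,2): δ = 125.12°  ·
  (1,3): δ = 31.46°  ✓
  (1,4): δ = 53.28°  ·
  (2,3): δ = 86.34°  ·
  (2,4): δ = 1.59°  ✓
  (3,4): δ = 95.25°  ·
antipodal pairs: 3

count = 3; pairs: (0,3), (1,3), (2,4)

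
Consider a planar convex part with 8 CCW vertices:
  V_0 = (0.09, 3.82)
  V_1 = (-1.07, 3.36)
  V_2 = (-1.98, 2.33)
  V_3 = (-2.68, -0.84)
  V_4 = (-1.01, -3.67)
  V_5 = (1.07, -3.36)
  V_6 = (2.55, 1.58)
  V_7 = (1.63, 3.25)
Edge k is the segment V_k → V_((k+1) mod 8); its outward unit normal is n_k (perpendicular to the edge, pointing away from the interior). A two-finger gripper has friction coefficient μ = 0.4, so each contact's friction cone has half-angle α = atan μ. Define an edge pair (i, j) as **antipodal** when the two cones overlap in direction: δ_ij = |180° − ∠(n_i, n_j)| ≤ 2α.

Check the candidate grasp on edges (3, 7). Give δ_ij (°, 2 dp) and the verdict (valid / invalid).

δ = 39.14°, valid

α = atan 0.4 = 21.80°;  2α = 43.60°
edge 3: e_3 = (+1.67, -2.83);  n_3 = (-0.8612, -0.5082)
edge 7: e_7 = (-1.54, +0.57);  n_7 = (+0.3471, +0.9378)
∠(n_3, n_7) = 140.86°
δ = |180° − 140.86°| = 39.14°
39.14° ≤ 2α = 43.60°  →  valid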